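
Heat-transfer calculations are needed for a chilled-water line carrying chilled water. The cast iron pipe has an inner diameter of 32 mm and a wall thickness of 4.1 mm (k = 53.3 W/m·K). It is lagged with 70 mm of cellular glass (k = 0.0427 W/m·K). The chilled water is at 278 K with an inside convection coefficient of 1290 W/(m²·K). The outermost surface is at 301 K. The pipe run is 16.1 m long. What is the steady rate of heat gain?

Cylindrical conduction, so R = ln(r₂/r₁)/(2πkL) per layer, in series:
R_inner film = 1/(h_i·2πr₁L) = 1/(1290×2π×0.016×16.1) = 4.789×10^-4 K/W
R_cast iron pipe wall = ln(20.1/16)/(2π×53.3×16.1) = 4.231×10^-5 K/W
R_cellular glass = ln(90.1/20.1)/(2π×0.0427×16.1) = 0.3473 K/W
R_total = 0.3478 K/W
Q = ΔT/R_total = 23/0.3478

Q ≈ 66.1 W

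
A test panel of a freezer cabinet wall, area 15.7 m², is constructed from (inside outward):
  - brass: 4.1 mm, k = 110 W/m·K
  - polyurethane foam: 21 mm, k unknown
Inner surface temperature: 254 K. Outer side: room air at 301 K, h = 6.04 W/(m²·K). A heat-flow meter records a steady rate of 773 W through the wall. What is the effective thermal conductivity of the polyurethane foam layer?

Treating each layer as a thermal resistance in series:
R_brass = L/(kA) = 0.0041/(110×15.7) = 2.374×10^-6 K/W
R_outer film = 1/(h_o·A) = 1/(6.04×15.7) = 0.01055 K/W
Sum of known resistances R_other = 0.01055 K/W
Total R = ΔT/Q = 47/773 = 0.0608 K/W
R_polyurethane foam = R_total − R_other = 0.05025 K/W
k = L/(R·A) = 0.021/(0.05025×15.7)

k ≈ 0.0266 W/(m·K)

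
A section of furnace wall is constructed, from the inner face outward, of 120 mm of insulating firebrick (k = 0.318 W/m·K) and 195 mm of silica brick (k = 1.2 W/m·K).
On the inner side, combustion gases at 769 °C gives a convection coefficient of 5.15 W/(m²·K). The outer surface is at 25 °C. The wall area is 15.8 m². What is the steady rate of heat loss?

Q ≈ 16000 W

Using the resistance-network approach (series):
R_inner film = 1/(h_i·A) = 1/(5.15×15.8) = 0.01229 K/W
R_insulating firebrick = L/(kA) = 0.12/(0.318×15.8) = 0.02388 K/W
R_silica brick = L/(kA) = 0.195/(1.2×15.8) = 0.01028 K/W
R_total = 0.04646 K/W
Q = ΔT / R_total = 744 / 0.04646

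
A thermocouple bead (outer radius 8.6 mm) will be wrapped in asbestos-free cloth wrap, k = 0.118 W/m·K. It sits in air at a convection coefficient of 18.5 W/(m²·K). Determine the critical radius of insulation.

r_cr ≈ 12.8 mm

For a sphere r_cr = 2k/h = 2×0.118/18.5
r_cr = 12.8 mm; since the bare radius (8.6 mm) is below r_cr, adding a thin layer of insulation will *increase* heat loss.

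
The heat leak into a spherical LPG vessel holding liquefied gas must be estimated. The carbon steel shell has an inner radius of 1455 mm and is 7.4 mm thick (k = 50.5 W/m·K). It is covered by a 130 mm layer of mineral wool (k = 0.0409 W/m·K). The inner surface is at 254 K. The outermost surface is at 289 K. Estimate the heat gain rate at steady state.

Q ≈ 322 W

Each spherical layer contributes R = (1/r_i − 1/r_o)/(4πk):
R_carbon steel shell = (1/1.455 − 1/1.4624)/(4π×50.5) = 5.48×10^-6 K/W
R_mineral wool = (1/1.4624 − 1/1.5924)/(4π×0.0409) = 0.1086 K/W
R_total = 0.1086 K/W
Q = ΔT/R_total = 35/0.1086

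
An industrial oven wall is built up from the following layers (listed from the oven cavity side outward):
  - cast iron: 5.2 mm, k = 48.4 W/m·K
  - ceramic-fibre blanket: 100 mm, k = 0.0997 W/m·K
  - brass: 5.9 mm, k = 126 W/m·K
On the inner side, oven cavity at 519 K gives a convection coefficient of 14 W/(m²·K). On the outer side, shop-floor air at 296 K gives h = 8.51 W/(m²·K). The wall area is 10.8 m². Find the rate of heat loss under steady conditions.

Using the resistance-network approach (series):
R_inner film = 1/(h_i·A) = 1/(14×10.8) = 0.006614 K/W
R_cast iron = L/(kA) = 0.0052/(48.4×10.8) = 9.948×10^-6 K/W
R_ceramic-fibre blanket = L/(kA) = 0.1/(0.0997×10.8) = 0.09287 K/W
R_brass = L/(kA) = 0.0059/(126×10.8) = 4.336×10^-6 K/W
R_outer film = 1/(h_o·A) = 1/(8.51×10.8) = 0.01088 K/W
R_total = 0.1104 K/W
Q = ΔT / R_total = 223 / 0.1104

Q ≈ 2020 W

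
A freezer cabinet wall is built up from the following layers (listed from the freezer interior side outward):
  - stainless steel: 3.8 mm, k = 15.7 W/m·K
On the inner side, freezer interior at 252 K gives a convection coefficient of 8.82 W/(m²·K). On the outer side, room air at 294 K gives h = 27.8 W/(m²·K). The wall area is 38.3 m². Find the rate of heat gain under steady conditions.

Q ≈ 10800 W

Using the resistance-network approach (series):
R_inner film = 1/(h_i·A) = 1/(8.82×38.3) = 0.00296 K/W
R_stainless steel = L/(kA) = 0.0038/(15.7×38.3) = 6.32×10^-6 K/W
R_outer film = 1/(h_o·A) = 1/(27.8×38.3) = 9.392×10^-4 K/W
R_total = 0.003906 K/W
Q = ΔT / R_total = 42 / 0.003906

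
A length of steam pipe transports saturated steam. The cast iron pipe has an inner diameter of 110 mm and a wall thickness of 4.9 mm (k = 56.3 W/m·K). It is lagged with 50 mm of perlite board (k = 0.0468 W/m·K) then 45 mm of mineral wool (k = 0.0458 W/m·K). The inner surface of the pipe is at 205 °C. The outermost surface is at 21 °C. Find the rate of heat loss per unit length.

Cylindrical conduction, so R = ln(r₂/r₁)/(2πkL) per layer, in series:
R_cast iron pipe wall = ln(59.9/55)/(2π×56.3×1) = 2.413×10^-4 K/W
R_perlite board = ln(109.9/59.9)/(2π×0.0468×1) = 2.064 K/W
R_mineral wool = ln(154.9/109.9)/(2π×0.0458×1) = 1.193 K/W
R_total = 3.257 K/W
Q = ΔT/R_total = 184/3.257

q′ ≈ 56.5 W/m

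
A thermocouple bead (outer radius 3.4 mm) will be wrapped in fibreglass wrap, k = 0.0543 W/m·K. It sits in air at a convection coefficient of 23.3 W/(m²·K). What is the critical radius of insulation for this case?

r_cr ≈ 4.66 mm

For a sphere r_cr = 2k/h = 2×0.0543/23.3
r_cr = 4.66 mm; since the bare radius (3.4 mm) is below r_cr, adding a thin layer of insulation will *increase* heat loss.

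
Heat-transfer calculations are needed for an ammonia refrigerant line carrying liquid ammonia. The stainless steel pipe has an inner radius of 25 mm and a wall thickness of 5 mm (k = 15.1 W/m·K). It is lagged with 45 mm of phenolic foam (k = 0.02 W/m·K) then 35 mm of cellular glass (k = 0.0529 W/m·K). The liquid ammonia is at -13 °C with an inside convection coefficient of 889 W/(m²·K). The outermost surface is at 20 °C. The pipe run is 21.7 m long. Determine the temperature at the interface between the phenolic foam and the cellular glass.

Treating each annulus and film as a series resistance:
R_inner film = 1/(h_i·2πr₁L) = 1/(889×2π×0.025×21.7) = 3.3×10^-4 K/W
R_stainless steel pipe wall = ln(30/25)/(2π×15.1×21.7) = 8.856×10^-5 K/W
R_phenolic foam = ln(75/30)/(2π×0.02×21.7) = 0.336 K/W
R_cellular glass = ln(110/75)/(2π×0.0529×21.7) = 0.0531 K/W
R_total = 0.3895 K/W
Q = ΔT/R_total = 33/0.3895
Q = 84.7 W
T_interface = T_inner + Q·ΣR(inner→interface) = -13 + 84.7×0.3364

T ≈ 15.5 °C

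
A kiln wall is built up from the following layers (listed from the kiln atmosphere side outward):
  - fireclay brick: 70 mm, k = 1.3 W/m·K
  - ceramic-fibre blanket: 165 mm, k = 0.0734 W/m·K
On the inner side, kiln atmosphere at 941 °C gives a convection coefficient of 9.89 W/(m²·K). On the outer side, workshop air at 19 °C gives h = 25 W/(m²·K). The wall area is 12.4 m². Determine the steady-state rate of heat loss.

Q ≈ 4680 W

Model the wall as resistances in series:
R_inner film = 1/(h_i·A) = 1/(9.89×12.4) = 0.008154 K/W
R_fireclay brick = L/(kA) = 0.07/(1.3×12.4) = 0.004342 K/W
R_ceramic-fibre blanket = L/(kA) = 0.165/(0.0734×12.4) = 0.1813 K/W
R_outer film = 1/(h_o·A) = 1/(25×12.4) = 0.003226 K/W
R_total = 0.197 K/W
Q = ΔT / R_total = 922 / 0.197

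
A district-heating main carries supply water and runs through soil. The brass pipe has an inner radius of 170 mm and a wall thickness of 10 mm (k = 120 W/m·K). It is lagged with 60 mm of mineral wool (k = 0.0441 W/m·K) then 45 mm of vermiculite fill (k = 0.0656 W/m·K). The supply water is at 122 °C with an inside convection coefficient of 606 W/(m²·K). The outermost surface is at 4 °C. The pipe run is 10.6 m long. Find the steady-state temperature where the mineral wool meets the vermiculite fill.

Radial resistances (cylindrical: R_cond = ln(r_o/r_i)/(2πkL), R_conv = 1/(h·2πrL)):
R_inner film = 1/(h_i·2πr₁L) = 1/(606×2π×0.17×10.6) = 1.457×10^-4 K/W
R_brass pipe wall = ln(180/170)/(2π×120×10.6) = 7.152×10^-6 K/W
R_mineral wool = ln(240/180)/(2π×0.0441×10.6) = 0.09795 K/W
R_vermiculite fill = ln(285/240)/(2π×0.0656×10.6) = 0.03933 K/W
R_total = 0.1374 K/W
Q = ΔT/R_total = 118/0.1374
Q = 859 W
T_interface = T_inner − Q·ΣR(inner→interface) = 122 − 859×0.0981

T ≈ 37.8 °C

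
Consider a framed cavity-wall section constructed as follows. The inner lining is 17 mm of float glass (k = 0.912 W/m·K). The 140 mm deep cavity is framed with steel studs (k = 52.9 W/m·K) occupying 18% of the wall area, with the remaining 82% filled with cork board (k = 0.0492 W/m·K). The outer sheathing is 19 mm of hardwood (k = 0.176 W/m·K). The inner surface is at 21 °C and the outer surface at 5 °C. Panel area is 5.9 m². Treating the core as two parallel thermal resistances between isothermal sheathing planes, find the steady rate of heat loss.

Q ≈ 668 W

Sheathing layers in series; stud and cavity paths in parallel between them.
R_inner = 0.017/(0.912×5.9) = 0.003159 K/W
R_stud  = 0.14/(52.9×0.18×5.9) = 0.002492 K/W
R_cav   = 0.14/(0.0492×0.82×5.9) = 0.5882 K/W
1/R_core = 1/R_stud + 1/R_cav → R_core = 0.002481 K/W
R_outer = 0.019/(0.176×5.9) = 0.0183 K/W
R_total = 0.02394 K/W
Q = ΔT/R_total = 16/0.02394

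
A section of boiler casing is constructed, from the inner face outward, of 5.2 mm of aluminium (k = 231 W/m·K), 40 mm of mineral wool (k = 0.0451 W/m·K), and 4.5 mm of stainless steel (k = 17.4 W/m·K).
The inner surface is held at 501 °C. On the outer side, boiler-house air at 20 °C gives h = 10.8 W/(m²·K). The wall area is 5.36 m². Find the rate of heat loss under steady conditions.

Q ≈ 2630 W

Model the wall as resistances in series:
R_aluminium = L/(kA) = 0.0052/(231×5.36) = 4.2×10^-6 K/W
R_mineral wool = L/(kA) = 0.04/(0.0451×5.36) = 0.1655 K/W
R_stainless steel = L/(kA) = 0.0045/(17.4×5.36) = 4.825×10^-5 K/W
R_outer film = 1/(h_o·A) = 1/(10.8×5.36) = 0.01727 K/W
R_total = 0.1828 K/W
Q = ΔT / R_total = 481 / 0.1828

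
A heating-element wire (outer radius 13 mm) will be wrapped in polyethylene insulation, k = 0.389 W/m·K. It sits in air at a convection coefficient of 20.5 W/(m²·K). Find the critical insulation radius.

r_cr ≈ 19 mm

For a cylinder r_cr = k/h = 0.389/20.5
r_cr = 19 mm; since the bare radius (13 mm) is below r_cr, adding a thin layer of insulation will *increase* heat loss.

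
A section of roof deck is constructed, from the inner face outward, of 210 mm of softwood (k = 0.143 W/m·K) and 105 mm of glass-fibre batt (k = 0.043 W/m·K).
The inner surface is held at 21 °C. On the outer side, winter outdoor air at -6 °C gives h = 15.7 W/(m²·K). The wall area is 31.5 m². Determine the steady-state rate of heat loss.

Thermal resistances in series:
R_softwood = L/(kA) = 0.21/(0.143×31.5) = 0.04662 K/W
R_glass-fibre batt = L/(kA) = 0.105/(0.043×31.5) = 0.07752 K/W
R_outer film = 1/(h_o·A) = 1/(15.7×31.5) = 0.002022 K/W
R_total = 0.1262 K/W
Q = ΔT / R_total = 27 / 0.1262

Q ≈ 214 W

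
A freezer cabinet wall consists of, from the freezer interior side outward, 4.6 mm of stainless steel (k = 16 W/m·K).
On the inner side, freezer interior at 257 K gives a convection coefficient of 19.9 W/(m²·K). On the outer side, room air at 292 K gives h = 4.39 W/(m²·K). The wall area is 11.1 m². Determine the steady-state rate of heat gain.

Q ≈ 1400 W

Using the resistance-network approach (series):
R_inner film = 1/(h_i·A) = 1/(19.9×11.1) = 0.004527 K/W
R_stainless steel = L/(kA) = 0.0046/(16×11.1) = 2.59×10^-5 K/W
R_outer film = 1/(h_o·A) = 1/(4.39×11.1) = 0.02052 K/W
R_total = 0.02507 K/W
Q = ΔT / R_total = 35 / 0.02507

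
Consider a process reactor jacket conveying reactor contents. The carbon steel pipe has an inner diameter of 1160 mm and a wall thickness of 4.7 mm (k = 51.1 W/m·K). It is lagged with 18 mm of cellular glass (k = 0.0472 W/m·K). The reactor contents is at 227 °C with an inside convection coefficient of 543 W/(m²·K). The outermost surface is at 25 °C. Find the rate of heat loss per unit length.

Cylindrical conduction, so R = ln(r₂/r₁)/(2πkL) per layer, in series:
R_inner film = 1/(h_i·2πr₁L) = 1/(543×2π×0.58×1) = 5.054×10^-4 K/W
R_carbon steel pipe wall = ln(584.7/580)/(2π×51.1×1) = 2.514×10^-5 K/W
R_cellular glass = ln(602.7/584.7)/(2π×0.0472×1) = 0.1022 K/W
R_total = 0.1028 K/W
Q = ΔT/R_total = 202/0.1028

q′ ≈ 1970 W/m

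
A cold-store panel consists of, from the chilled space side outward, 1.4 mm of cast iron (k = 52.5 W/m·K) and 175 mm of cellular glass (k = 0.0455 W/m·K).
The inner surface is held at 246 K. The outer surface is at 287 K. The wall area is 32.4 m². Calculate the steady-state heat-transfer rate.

Using the resistance-network approach (series):
R_cast iron = L/(kA) = 0.0014/(52.5×32.4) = 8.23×10^-7 K/W
R_cellular glass = L/(kA) = 0.175/(0.0455×32.4) = 0.1187 K/W
R_total = 0.1187 K/W
Q = ΔT / R_total = 41 / 0.1187

Q ≈ 345 W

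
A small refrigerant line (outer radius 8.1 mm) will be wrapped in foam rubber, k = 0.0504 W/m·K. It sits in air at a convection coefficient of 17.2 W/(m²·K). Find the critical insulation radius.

r_cr ≈ 2.93 mm

For a cylinder r_cr = k/h = 0.0504/17.2
r_cr = 2.93 mm; since the bare radius (8.1 mm) is above r_cr, any added insulation will reduce heat loss.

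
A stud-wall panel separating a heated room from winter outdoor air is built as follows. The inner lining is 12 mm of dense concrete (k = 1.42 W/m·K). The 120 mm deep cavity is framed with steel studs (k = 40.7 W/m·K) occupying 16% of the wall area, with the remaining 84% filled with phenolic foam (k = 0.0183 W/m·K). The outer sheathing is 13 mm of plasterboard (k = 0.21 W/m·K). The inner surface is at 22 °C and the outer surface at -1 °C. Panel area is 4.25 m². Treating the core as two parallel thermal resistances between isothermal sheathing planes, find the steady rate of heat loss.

Sheathing layers in series; stud and cavity paths in parallel between them.
R_inner = 0.012/(1.42×4.25) = 0.001988 K/W
R_stud  = 0.12/(40.7×0.16×4.25) = 0.004336 K/W
R_cav   = 0.12/(0.0183×0.84×4.25) = 1.837 K/W
1/R_core = 1/R_stud + 1/R_cav → R_core = 0.004326 K/W
R_outer = 0.013/(0.21×4.25) = 0.01457 K/W
R_total = 0.02088 K/W
Q = ΔT/R_total = 23/0.02088

Q ≈ 1100 W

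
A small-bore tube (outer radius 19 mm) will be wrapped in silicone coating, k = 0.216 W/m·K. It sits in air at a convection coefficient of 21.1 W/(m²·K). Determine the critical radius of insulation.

For a cylinder r_cr = k/h = 0.216/21.1
r_cr = 10.2 mm; since the bare radius (19 mm) is above r_cr, any added insulation will reduce heat loss.

r_cr ≈ 10.2 mm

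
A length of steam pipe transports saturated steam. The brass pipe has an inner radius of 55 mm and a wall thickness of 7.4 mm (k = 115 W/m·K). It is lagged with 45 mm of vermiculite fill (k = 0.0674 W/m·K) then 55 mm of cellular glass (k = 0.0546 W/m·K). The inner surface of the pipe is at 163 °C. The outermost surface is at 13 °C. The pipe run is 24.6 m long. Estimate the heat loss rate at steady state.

For a radial system each layer contributes R = ln(r_out/r_in)/(2πkL); films add R = 1/(hA).
R_brass pipe wall = ln(62.4/55)/(2π×115×24.6) = 7.102×10^-6 K/W
R_vermiculite fill = ln(107.4/62.4)/(2π×0.0674×24.6) = 0.05212 K/W
R_cellular glass = ln(162.4/107.4)/(2π×0.0546×24.6) = 0.049 K/W
R_total = 0.1011 K/W
Q = ΔT/R_total = 150/0.1011

Q ≈ 1480 W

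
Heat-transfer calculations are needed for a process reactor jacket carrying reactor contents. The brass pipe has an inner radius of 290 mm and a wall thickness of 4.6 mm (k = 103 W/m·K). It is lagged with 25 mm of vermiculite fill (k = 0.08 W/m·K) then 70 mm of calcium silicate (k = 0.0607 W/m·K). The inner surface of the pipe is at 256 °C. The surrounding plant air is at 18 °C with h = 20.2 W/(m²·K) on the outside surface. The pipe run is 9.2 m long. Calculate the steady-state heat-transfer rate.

Q ≈ 3120 W

Radial resistances (cylindrical: R_cond = ln(r_o/r_i)/(2πkL), R_conv = 1/(h·2πrL)):
R_brass pipe wall = ln(294.6/290)/(2π×103×9.2) = 2.643×10^-6 K/W
R_vermiculite fill = ln(319.6/294.6)/(2π×0.08×9.2) = 0.01761 K/W
R_calcium silicate = ln(389.6/319.6)/(2π×0.0607×9.2) = 0.05644 K/W
R_outer film = 1/(h_o·2πr_oL) = 1/(20.2×2π×0.3896×9.2) = 0.002198 K/W
R_total = 0.07626 K/W
Q = ΔT/R_total = 238/0.07626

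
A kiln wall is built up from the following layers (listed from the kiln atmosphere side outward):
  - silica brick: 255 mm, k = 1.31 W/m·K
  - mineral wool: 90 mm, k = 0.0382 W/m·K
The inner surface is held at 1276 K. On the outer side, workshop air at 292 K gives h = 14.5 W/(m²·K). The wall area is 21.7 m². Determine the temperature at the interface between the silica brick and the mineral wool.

Model the wall as resistances in series:
R_silica brick = L/(kA) = 0.255/(1.31×21.7) = 0.00897 K/W
R_mineral wool = L/(kA) = 0.09/(0.0382×21.7) = 0.1086 K/W
R_outer film = 1/(h_o·A) = 1/(14.5×21.7) = 0.003178 K/W
R_total = 0.1207 K/W;  Q = ΔT/R_total = 984/0.1207 = 8151 W
T_interface = T_inner − Q·ΣR(inner→interface) = 1276 − 8150×0.00897

T ≈ 1200 K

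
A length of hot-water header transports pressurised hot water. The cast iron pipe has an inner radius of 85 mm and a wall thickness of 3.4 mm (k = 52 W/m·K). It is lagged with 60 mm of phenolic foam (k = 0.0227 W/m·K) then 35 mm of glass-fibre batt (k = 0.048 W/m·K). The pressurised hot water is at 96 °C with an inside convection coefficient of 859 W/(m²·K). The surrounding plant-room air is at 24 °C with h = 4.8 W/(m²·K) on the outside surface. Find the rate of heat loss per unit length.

Radial resistances (cylindrical: R_cond = ln(r_o/r_i)/(2πkL), R_conv = 1/(h·2πrL)):
R_inner film = 1/(h_i·2πr₁L) = 1/(859×2π×0.085×1) = 0.00218 K/W
R_cast iron pipe wall = ln(88.4/85)/(2π×52×1) = 1.2×10^-4 K/W
R_phenolic foam = ln(148.4/88.4)/(2π×0.0227×1) = 3.632 K/W
R_glass-fibre batt = ln(183.4/148.4)/(2π×0.048×1) = 0.7021 K/W
R_outer film = 1/(h_o·2πr_oL) = 1/(4.8×2π×0.1834×1) = 0.1808 K/W
R_total = 4.517 K/W
Q = ΔT/R_total = 72/4.517

q′ ≈ 15.9 W/m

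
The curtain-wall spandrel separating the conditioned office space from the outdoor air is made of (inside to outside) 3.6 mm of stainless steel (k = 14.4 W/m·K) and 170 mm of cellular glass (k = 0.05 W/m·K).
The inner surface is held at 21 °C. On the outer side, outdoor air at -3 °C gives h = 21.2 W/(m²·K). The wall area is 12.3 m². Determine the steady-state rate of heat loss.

Q ≈ 85.6 W

Series thermal resistances:
R_stainless steel = L/(kA) = 0.0036/(14.4×12.3) = 2.033×10^-5 K/W
R_cellular glass = L/(kA) = 0.17/(0.05×12.3) = 0.2764 K/W
R_outer film = 1/(h_o·A) = 1/(21.2×12.3) = 0.003835 K/W
R_total = 0.2803 K/W
Q = ΔT / R_total = 24 / 0.2803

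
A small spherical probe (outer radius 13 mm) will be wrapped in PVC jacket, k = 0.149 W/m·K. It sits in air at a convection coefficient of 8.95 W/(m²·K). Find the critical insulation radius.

r_cr ≈ 33.3 mm

For a sphere r_cr = 2k/h = 2×0.149/8.95
r_cr = 33.3 mm; since the bare radius (13 mm) is below r_cr, adding a thin layer of insulation will *increase* heat loss.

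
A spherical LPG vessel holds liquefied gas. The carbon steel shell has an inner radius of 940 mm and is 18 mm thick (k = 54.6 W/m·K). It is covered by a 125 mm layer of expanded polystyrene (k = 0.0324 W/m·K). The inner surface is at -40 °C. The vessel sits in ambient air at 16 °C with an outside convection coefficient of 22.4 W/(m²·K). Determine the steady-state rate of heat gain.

Q ≈ 187 W

Each spherical layer contributes R = (1/r_i − 1/r_o)/(4πk):
R_carbon steel shell = (1/0.94 − 1/0.958)/(4π×54.6) = 2.913×10^-5 K/W
R_expanded polystyrene = (1/0.958 − 1/1.083)/(4π×0.0324) = 0.2959 K/W
R_outer film = 1/(h·4πr_o²) = 1/(22.4×4π×1.083²) = 0.003029 K/W
R_total = 0.299 K/W
Q = ΔT/R_total = 56/0.299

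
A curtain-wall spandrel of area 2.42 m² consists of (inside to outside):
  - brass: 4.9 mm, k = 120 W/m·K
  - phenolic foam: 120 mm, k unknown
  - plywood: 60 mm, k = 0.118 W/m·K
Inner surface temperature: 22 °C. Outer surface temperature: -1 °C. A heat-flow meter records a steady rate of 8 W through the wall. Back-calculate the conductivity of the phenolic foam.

k ≈ 0.0186 W/(m·K)

Treating each layer as a thermal resistance in series:
R_brass = L/(kA) = 0.0049/(120×2.42) = 1.687×10^-5 K/W
R_plywood = L/(kA) = 0.06/(0.118×2.42) = 0.2101 K/W
Sum of known resistances R_other = 0.2101 K/W
Total R = ΔT/Q = 23/8 = 2.875 K/W
R_phenolic foam = R_total − R_other = 2.665 K/W
k = L/(R·A) = 0.12/(2.665×2.42)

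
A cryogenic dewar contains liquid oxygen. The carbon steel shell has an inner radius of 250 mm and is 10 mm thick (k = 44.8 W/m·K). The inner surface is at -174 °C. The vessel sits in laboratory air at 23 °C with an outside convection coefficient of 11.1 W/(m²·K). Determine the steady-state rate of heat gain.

Q ≈ 1850 W

Radial (spherical) resistances in series:
R_carbon steel shell = (1/0.25 − 1/0.26)/(4π×44.8) = 2.733×10^-4 K/W
R_outer film = 1/(h·4πr_o²) = 1/(11.1×4π×0.26²) = 0.1061 K/W
R_total = 0.1063 K/W
Q = ΔT/R_total = 197/0.1063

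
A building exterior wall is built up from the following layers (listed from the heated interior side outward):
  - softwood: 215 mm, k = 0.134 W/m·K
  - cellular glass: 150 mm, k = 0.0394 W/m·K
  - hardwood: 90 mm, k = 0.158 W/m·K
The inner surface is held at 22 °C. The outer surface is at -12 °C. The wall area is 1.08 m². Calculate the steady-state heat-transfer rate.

Q ≈ 6.14 W

Treating each layer as a thermal resistance in series:
R_softwood = L/(kA) = 0.215/(0.134×1.08) = 1.486 K/W
R_cellular glass = L/(kA) = 0.15/(0.0394×1.08) = 3.525 K/W
R_hardwood = L/(kA) = 0.09/(0.158×1.08) = 0.5274 K/W
R_total = 5.538 K/W
Q = ΔT / R_total = 34 / 5.538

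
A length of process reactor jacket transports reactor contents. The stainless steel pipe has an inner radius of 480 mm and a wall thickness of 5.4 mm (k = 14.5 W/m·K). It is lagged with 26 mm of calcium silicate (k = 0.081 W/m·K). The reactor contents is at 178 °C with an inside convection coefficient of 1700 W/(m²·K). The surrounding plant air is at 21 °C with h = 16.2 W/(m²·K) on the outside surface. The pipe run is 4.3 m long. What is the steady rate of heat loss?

For a radial system each layer contributes R = ln(r_out/r_in)/(2πkL); films add R = 1/(hA).
R_inner film = 1/(h_i·2πr₁L) = 1/(1700×2π×0.48×4.3) = 4.536×10^-5 K/W
R_stainless steel pipe wall = ln(485.4/480)/(2π×14.5×4.3) = 2.856×10^-5 K/W
R_calcium silicate = ln(511.4/485.4)/(2π×0.081×4.3) = 0.02384 K/W
R_outer film = 1/(h_o·2πr_oL) = 1/(16.2×2π×0.5114×4.3) = 0.004468 K/W
R_total = 0.02838 K/W
Q = ΔT/R_total = 157/0.02838

Q ≈ 5530 W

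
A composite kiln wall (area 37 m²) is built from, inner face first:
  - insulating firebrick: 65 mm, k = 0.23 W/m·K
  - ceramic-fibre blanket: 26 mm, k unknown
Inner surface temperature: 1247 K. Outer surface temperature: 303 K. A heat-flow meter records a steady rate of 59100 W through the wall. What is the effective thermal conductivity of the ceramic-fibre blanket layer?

Treating each layer as a thermal resistance in series:
R_insulating firebrick = L/(kA) = 0.065/(0.23×37) = 0.007638 K/W
Sum of known resistances R_other = 0.007638 K/W
Total R = ΔT/Q = 944/59100 = 0.01597 K/W
R_ceramic-fibre blanket = R_total − R_other = 0.008335 K/W
k = L/(R·A) = 0.026/(0.008335×37)

k ≈ 0.0843 W/(m·K)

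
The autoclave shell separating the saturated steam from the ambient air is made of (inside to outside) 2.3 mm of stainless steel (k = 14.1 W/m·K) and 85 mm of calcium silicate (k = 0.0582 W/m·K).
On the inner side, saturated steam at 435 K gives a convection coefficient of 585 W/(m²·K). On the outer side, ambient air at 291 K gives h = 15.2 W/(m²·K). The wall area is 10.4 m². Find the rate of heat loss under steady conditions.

Series thermal resistances:
R_inner film = 1/(h_i·A) = 1/(585×10.4) = 1.644×10^-4 K/W
R_stainless steel = L/(kA) = 0.0023/(14.1×10.4) = 1.568×10^-5 K/W
R_calcium silicate = L/(kA) = 0.085/(0.0582×10.4) = 0.1404 K/W
R_outer film = 1/(h_o·A) = 1/(15.2×10.4) = 0.006326 K/W
R_total = 0.1469 K/W
Q = ΔT / R_total = 144 / 0.1469

Q ≈ 980 W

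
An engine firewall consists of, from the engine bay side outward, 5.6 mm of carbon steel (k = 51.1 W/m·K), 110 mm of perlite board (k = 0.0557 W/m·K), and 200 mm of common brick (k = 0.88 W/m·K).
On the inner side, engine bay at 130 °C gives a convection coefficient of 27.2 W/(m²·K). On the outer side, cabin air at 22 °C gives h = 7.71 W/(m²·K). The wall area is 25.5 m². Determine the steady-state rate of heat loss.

Q ≈ 1160 W

Using the resistance-network approach (series):
R_inner film = 1/(h_i·A) = 1/(27.2×25.5) = 0.001442 K/W
R_carbon steel = L/(kA) = 0.0056/(51.1×25.5) = 4.298×10^-6 K/W
R_perlite board = L/(kA) = 0.11/(0.0557×25.5) = 0.07745 K/W
R_common brick = L/(kA) = 0.2/(0.88×25.5) = 0.008913 K/W
R_outer film = 1/(h_o·A) = 1/(7.71×25.5) = 0.005086 K/W
R_total = 0.09289 K/W
Q = ΔT / R_total = 108 / 0.09289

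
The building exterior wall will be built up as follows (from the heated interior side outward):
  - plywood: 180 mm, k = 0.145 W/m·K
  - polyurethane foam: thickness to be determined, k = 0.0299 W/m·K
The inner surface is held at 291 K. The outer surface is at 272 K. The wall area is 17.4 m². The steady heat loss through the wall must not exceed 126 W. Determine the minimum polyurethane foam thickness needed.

Thermal resistances in series:
R_plywood = L/(kA) = 0.18/(0.145×17.4) = 0.07134 K/W
Sum of the known resistances R_other = 0.07134 K/W
Required total resistance R_tot = ΔT/Q_allow = 19/126 = 0.1508 K/W
R_polyurethane foam = R_tot − R_other = 0.07945 K/W
L = R·k·A = 0.07945×0.0299×17.4

L ≈ 41.3 mm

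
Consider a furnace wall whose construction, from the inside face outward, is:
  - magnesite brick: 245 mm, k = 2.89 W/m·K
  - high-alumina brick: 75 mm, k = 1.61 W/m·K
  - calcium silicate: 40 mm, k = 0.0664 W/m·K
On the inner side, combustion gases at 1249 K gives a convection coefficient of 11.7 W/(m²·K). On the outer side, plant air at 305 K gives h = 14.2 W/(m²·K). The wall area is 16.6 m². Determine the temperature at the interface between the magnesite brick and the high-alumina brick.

Series thermal resistances:
R_inner film = 1/(h_i·A) = 1/(11.7×16.6) = 0.005149 K/W
R_magnesite brick = L/(kA) = 0.245/(2.89×16.6) = 0.005107 K/W
R_high-alumina brick = L/(kA) = 0.075/(1.61×16.6) = 0.002806 K/W
R_calcium silicate = L/(kA) = 0.04/(0.0664×16.6) = 0.03629 K/W
R_outer film = 1/(h_o·A) = 1/(14.2×16.6) = 0.004242 K/W
R_total = 0.05359 K/W;  Q = ΔT/R_total = 944/0.05359 = 17610 W
T_interface = T_inner − Q·ΣR(inner→interface) = 1249 − 17600×0.01026

T ≈ 1070 K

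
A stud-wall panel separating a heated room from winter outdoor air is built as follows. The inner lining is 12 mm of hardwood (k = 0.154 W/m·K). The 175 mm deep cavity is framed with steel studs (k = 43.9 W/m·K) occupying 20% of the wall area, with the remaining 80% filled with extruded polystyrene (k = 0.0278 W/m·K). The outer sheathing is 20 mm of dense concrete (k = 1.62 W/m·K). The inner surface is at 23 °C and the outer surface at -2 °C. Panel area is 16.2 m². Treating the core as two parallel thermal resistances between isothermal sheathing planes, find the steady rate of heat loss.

Sheathing layers in series; stud and cavity paths in parallel between them.
R_inner = 0.012/(0.154×16.2) = 0.00481 K/W
R_stud  = 0.175/(43.9×0.2×16.2) = 0.00123 K/W
R_cav   = 0.175/(0.0278×0.8×16.2) = 0.4857 K/W
1/R_core = 1/R_stud + 1/R_cav → R_core = 0.001227 K/W
R_outer = 0.02/(1.62×16.2) = 7.621×10^-4 K/W
R_total = 0.006799 K/W
Q = ΔT/R_total = 25/0.006799

Q ≈ 3680 W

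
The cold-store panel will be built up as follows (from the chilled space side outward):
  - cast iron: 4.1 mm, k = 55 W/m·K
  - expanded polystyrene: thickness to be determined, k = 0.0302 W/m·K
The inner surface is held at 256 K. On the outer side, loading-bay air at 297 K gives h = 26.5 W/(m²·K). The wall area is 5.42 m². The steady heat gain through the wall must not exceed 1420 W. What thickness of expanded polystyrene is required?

Using the resistance-network approach (series):
R_cast iron = L/(kA) = 0.0041/(55×5.42) = 1.375×10^-5 K/W
R_outer film = 1/(h_o·A) = 1/(26.5×5.42) = 0.006962 K/W
Sum of the known resistances R_other = 0.006976 K/W
Required total resistance R_tot = ΔT/Q_allow = 41/1420 = 0.02887 K/W
R_expanded polystyrene = R_tot − R_other = 0.0219 K/W
L = R·k·A = 0.0219×0.0302×5.42

L ≈ 3.58 mm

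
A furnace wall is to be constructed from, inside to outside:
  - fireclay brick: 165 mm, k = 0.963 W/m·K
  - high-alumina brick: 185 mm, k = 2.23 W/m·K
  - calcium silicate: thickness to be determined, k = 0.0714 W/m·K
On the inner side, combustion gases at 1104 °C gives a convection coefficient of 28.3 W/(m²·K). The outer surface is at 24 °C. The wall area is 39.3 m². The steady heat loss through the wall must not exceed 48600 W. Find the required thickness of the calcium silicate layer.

L ≈ 41.7 mm

Series thermal resistances:
R_inner film = 1/(h_i·A) = 1/(28.3×39.3) = 8.991×10^-4 K/W
R_fireclay brick = L/(kA) = 0.165/(0.963×39.3) = 0.00436 K/W
R_high-alumina brick = L/(kA) = 0.185/(2.23×39.3) = 0.002111 K/W
Sum of the known resistances R_other = 0.00737 K/W
Required total resistance R_tot = ΔT/Q_allow = 1080/48600 = 0.02222 K/W
R_calcium silicate = R_tot − R_other = 0.01485 K/W
L = R·k·A = 0.01485×0.0714×39.3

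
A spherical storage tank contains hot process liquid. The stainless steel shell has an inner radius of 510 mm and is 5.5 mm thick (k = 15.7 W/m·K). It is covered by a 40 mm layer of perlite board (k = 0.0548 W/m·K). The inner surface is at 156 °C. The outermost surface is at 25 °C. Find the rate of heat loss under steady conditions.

Q ≈ 645 W

Each spherical layer contributes R = (1/r_i − 1/r_o)/(4πk):
R_stainless steel shell = (1/0.51 − 1/0.5155)/(4π×15.7) = 1.06×10^-4 K/W
R_perlite board = (1/0.5155 − 1/0.5555)/(4π×0.0548) = 0.2028 K/W
R_total = 0.2029 K/W
Q = ΔT/R_total = 131/0.2029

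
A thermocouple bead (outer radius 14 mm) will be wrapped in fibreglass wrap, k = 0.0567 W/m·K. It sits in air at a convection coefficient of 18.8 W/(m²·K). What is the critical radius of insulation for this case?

For a sphere r_cr = 2k/h = 2×0.0567/18.8
r_cr = 6.03 mm; since the bare radius (14 mm) is above r_cr, any added insulation will reduce heat loss.

r_cr ≈ 6.03 mm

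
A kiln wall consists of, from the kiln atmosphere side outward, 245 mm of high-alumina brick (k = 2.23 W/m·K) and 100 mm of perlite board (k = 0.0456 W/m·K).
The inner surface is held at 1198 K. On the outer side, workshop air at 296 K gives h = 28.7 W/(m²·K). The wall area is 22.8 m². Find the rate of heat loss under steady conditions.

Q ≈ 8800 W

Treating each layer as a thermal resistance in series:
R_high-alumina brick = L/(kA) = 0.245/(2.23×22.8) = 0.004819 K/W
R_perlite board = L/(kA) = 0.1/(0.0456×22.8) = 0.09618 K/W
R_outer film = 1/(h_o·A) = 1/(28.7×22.8) = 0.001528 K/W
R_total = 0.1025 K/W
Q = ΔT / R_total = 902 / 0.1025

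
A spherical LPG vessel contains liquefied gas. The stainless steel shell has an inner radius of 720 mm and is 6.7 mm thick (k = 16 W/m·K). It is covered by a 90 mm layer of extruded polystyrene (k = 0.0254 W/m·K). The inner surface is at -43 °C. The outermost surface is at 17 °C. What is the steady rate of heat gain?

Q ≈ 126 W

Spherical conduction: R = (1/r_in − 1/r_out)/(4πk) per layer; series-sum.
R_stainless steel shell = (1/0.72 − 1/0.7267)/(4π×16) = 6.369×10^-5 K/W
R_extruded polystyrene = (1/0.7267 − 1/0.8167)/(4π×0.0254) = 0.4751 K/W
R_total = 0.4752 K/W
Q = ΔT/R_total = 60/0.4752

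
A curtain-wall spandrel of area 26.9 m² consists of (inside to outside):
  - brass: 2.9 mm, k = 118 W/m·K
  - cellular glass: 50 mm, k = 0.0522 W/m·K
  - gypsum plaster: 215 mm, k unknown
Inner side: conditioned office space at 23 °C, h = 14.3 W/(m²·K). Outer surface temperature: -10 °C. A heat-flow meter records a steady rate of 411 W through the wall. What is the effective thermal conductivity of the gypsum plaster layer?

k ≈ 0.19 W/(m·K)

Using the resistance-network approach (series):
R_inner film = 1/(h_i·A) = 1/(14.3×26.9) = 0.0026 K/W
R_brass = L/(kA) = 0.0029/(118×26.9) = 9.136×10^-7 K/W
R_cellular glass = L/(kA) = 0.05/(0.0522×26.9) = 0.03561 K/W
Sum of known resistances R_other = 0.03821 K/W
Total R = ΔT/Q = 33/411 = 0.08029 K/W
R_gypsum plaster = R_total − R_other = 0.04208 K/W
k = L/(R·A) = 0.215/(0.04208×26.9)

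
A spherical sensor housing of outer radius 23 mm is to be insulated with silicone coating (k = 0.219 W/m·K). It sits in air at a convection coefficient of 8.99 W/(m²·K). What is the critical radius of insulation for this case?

For a sphere r_cr = 2k/h = 2×0.219/8.99
r_cr = 48.7 mm; since the bare radius (23 mm) is below r_cr, adding a thin layer of insulation will *increase* heat loss.

r_cr ≈ 48.7 mm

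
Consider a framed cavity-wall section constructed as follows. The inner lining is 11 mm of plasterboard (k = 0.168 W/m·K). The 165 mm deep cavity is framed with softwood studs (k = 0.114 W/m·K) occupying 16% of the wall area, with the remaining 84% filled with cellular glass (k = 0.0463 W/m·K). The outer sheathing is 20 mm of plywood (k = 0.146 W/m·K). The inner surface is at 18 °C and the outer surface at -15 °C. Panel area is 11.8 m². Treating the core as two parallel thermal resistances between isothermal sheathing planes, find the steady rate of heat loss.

Sheathing layers in series; stud and cavity paths in parallel between them.
R_inner = 0.011/(0.168×11.8) = 0.005549 K/W
R_stud  = 0.165/(0.114×0.16×11.8) = 0.7666 K/W
R_cav   = 0.165/(0.0463×0.84×11.8) = 0.3595 K/W
1/R_core = 1/R_stud + 1/R_cav → R_core = 0.2447 K/W
R_outer = 0.02/(0.146×11.8) = 0.01161 K/W
R_total = 0.2619 K/W
Q = ΔT/R_total = 33/0.2619

Q ≈ 126 W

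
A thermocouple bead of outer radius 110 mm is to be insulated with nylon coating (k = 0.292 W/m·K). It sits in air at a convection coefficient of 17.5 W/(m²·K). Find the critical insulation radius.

r_cr ≈ 33.4 mm

For a sphere r_cr = 2k/h = 2×0.292/17.5
r_cr = 33.4 mm; since the bare radius (110 mm) is above r_cr, any added insulation will reduce heat loss.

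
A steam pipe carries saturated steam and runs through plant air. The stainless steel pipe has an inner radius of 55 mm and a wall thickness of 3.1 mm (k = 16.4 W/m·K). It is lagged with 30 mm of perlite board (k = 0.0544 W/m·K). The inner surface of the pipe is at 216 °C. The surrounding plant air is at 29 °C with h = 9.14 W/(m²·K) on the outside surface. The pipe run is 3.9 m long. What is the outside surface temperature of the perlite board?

Per-layer cylindrical resistances, series-summed:
R_stainless steel pipe wall = ln(58.1/55)/(2π×16.4×3.9) = 1.364×10^-4 K/W
R_perlite board = ln(88.1/58.1)/(2π×0.0544×3.9) = 0.3123 K/W
R_outer film = 1/(h_o·2πr_oL) = 1/(9.14×2π×0.0881×3.9) = 0.05068 K/W
R_total = 0.3631 K/W
Q = ΔT/R_total = 187/0.3631
Q = 515 W
T_interface = T_inner − Q·ΣR(inner→interface) = 216 − 515×0.3124

T ≈ 55.1 °C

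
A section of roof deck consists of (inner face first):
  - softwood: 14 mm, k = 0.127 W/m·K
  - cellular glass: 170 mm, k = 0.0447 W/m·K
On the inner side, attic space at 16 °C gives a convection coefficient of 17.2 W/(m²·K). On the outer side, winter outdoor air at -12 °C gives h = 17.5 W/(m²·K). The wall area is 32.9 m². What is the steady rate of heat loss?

Using the resistance-network approach (series):
R_inner film = 1/(h_i·A) = 1/(17.2×32.9) = 0.001767 K/W
R_softwood = L/(kA) = 0.014/(0.127×32.9) = 0.003351 K/W
R_cellular glass = L/(kA) = 0.17/(0.0447×32.9) = 0.1156 K/W
R_outer film = 1/(h_o·A) = 1/(17.5×32.9) = 0.001737 K/W
R_total = 0.1225 K/W
Q = ΔT / R_total = 28 / 0.1225

Q ≈ 229 W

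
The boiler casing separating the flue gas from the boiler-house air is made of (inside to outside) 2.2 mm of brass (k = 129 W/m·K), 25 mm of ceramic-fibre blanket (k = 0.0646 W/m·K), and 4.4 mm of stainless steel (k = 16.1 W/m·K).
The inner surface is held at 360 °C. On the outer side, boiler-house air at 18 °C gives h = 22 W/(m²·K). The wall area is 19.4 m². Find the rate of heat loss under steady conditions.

Model the wall as resistances in series:
R_brass = L/(kA) = 0.0022/(129×19.4) = 8.791×10^-7 K/W
R_ceramic-fibre blanket = L/(kA) = 0.025/(0.0646×19.4) = 0.01995 K/W
R_stainless steel = L/(kA) = 0.0044/(16.1×19.4) = 1.409×10^-5 K/W
R_outer film = 1/(h_o·A) = 1/(22×19.4) = 0.002343 K/W
R_total = 0.02231 K/W
Q = ΔT / R_total = 342 / 0.02231

Q ≈ 15300 W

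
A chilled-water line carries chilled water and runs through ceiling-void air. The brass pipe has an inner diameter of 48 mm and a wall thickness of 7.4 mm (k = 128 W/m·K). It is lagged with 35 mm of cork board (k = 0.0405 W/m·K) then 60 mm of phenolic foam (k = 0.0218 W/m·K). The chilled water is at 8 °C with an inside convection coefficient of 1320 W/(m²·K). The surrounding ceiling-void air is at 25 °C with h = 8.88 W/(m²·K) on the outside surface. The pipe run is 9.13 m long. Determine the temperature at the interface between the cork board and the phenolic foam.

T ≈ 14.4 °C

For a radial system each layer contributes R = ln(r_out/r_in)/(2πkL); films add R = 1/(hA).
R_inner film = 1/(h_i·2πr₁L) = 1/(1320×2π×0.024×9.13) = 5.503×10^-4 K/W
R_brass pipe wall = ln(31.4/24)/(2π×128×9.13) = 3.66×10^-5 K/W
R_cork board = ln(66.4/31.4)/(2π×0.0405×9.13) = 0.3223 K/W
R_phenolic foam = ln(126.4/66.4)/(2π×0.0218×9.13) = 0.5148 K/W
R_outer film = 1/(h_o·2πr_oL) = 1/(8.88×2π×0.1264×9.13) = 0.01553 K/W
R_total = 0.8532 K/W
Q = ΔT/R_total = 17/0.8532
Q = 19.9 W
T_interface = T_inner + Q·ΣR(inner→interface) = 8 + 19.9×0.3229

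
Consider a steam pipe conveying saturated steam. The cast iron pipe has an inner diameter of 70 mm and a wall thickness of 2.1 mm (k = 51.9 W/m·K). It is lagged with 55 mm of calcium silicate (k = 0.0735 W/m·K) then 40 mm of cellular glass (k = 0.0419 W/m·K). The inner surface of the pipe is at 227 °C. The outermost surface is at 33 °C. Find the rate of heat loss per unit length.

q′ ≈ 58.1 W/m

Cylindrical conduction, so R = ln(r₂/r₁)/(2πkL) per layer, in series:
R_cast iron pipe wall = ln(37.1/35)/(2π×51.9×1) = 1.787×10^-4 K/W
R_calcium silicate = ln(92.1/37.1)/(2π×0.0735×1) = 1.969 K/W
R_cellular glass = ln(132.1/92.1)/(2π×0.0419×1) = 1.37 K/W
R_total = 3.339 K/W
Q = ΔT/R_total = 194/3.339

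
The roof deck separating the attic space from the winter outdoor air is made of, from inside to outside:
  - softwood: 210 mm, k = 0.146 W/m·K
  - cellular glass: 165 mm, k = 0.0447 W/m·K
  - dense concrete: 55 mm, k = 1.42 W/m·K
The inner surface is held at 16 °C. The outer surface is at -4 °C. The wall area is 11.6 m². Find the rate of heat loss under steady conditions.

Thermal resistances in series:
R_softwood = L/(kA) = 0.21/(0.146×11.6) = 0.124 K/W
R_cellular glass = L/(kA) = 0.165/(0.0447×11.6) = 0.3182 K/W
R_dense concrete = L/(kA) = 0.055/(1.42×11.6) = 0.003339 K/W
R_total = 0.4455 K/W
Q = ΔT / R_total = 20 / 0.4455

Q ≈ 44.9 W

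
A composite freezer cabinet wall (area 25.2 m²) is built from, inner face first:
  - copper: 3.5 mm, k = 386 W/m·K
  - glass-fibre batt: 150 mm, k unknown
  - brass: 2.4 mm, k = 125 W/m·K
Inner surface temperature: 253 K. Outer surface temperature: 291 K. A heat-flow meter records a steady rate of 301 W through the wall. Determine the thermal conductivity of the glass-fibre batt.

k ≈ 0.0471 W/(m·K)

Thermal resistances in series:
R_copper = L/(kA) = 0.0035/(386×25.2) = 3.598×10^-7 K/W
R_brass = L/(kA) = 0.0024/(125×25.2) = 7.619×10^-7 K/W
Sum of known resistances R_other = 1.122×10^-6 K/W
Total R = ΔT/Q = 38/301 = 0.1262 K/W
R_glass-fibre batt = R_total − R_other = 0.1262 K/W
k = L/(R·A) = 0.15/(0.1262×25.2)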